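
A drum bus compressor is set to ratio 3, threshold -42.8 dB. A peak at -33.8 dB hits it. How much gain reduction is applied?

6 dB

The signal is 9 dB above threshold.
A 3:1 ratio leaves 3 dB of that excess.
Gain reduction = 9 − 3 = 6 dB.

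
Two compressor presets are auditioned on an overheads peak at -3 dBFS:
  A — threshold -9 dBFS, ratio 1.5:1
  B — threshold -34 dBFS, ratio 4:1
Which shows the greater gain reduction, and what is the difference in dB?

A: 6 dB over, compressed to 4 dB over, so 2 dB of GR.
B: 31 dB over, compressed to 7.75 dB over, so 23.25 dB of GR.
B reduces 21.25 dB more.

B, by 21.25 dB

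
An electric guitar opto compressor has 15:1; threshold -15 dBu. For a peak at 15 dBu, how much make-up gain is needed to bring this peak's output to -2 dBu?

Without make-up, output = threshold + overshoot/15 = -15 + 2 = -13 dBu.
Gap to target: 11 dB.

11 dB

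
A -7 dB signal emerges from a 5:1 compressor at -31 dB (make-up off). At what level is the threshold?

-37 dB

Input is 30 dB above T (since output overshoot × R = input overshoot: (-31 − T)·5 = -7 − T gives T = -37 dB).
Check: -37 + (-7 − (-37))/5 = -37 + 6 = -31 dB. ✓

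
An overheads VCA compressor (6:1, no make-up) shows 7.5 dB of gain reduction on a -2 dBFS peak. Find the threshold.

Gain reduction = -2 − (-9.5) = 7.5 dB; output overshoot = GR / (R − 1) = 7.5 / 5 = 1.5 dB.
Threshold = output − output overshoot = -9.5 − 1.5 = -11 dBFS.

-11 dBFS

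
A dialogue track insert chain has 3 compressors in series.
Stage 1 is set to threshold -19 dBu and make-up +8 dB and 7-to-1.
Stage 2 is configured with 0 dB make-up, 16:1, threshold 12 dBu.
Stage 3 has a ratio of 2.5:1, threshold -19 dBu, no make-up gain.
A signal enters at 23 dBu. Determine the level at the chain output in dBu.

Stage 1: 42 dB above -19 dBu, reduced 7:1 to 6 dB above → -13 dBu; +8 dB make-up → -5 dBu.
Stage 2: -5 dBu is at or below the 12 dBu threshold — no compression; output -5 dBu.
Stage 3: 14 dB above -19 dBu, reduced 2.5:1 to 5.6 dB above → -13.4 dBu.

-13.4 dBu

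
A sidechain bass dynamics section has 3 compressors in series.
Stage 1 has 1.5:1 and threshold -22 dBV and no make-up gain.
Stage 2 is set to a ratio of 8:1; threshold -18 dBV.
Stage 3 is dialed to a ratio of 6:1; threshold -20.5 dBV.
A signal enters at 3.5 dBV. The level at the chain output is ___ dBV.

-19.8125 dBV

Stage 1: overshoot 25.5 dB → 25.5/1.5 = 17 dB → -5 dBV.
Stage 2: -5 dBV is 13 dB over -18 dBV; at 8:1 that becomes 1.625 dB over, giving -16.375 dBV.
Stage 3: -16.375 dBV is 4.125 dB over -20.5 dBV; at 6:1 that becomes 0.6875 dB over, giving -19.8125 dBV.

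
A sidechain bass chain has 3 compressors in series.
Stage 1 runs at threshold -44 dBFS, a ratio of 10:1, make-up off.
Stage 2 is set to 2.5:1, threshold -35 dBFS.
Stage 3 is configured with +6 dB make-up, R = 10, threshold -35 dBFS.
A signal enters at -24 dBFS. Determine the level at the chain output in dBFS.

-36 dBFS

Stage 1: -24 dBFS is 20 dB over -44 dBFS; at 10:1 that becomes 2 dB over, giving -42 dBFS.
Stage 2: -42 dBFS ≤ -35 dBFS, so stage 2 doesn't engage; output -42 dBFS.
Stage 3: below threshold (-42 ≤ -35); passes unchanged; make-up brings it to -36 dBFS.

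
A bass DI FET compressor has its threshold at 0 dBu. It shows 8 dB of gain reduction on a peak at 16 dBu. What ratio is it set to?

2:1

Input overshoot = 16 − 0 = 16 dB.
Output overshoot = 16 − 8 = 8 dB.
Ratio = input overshoot / output overshoot = 16 / 8 = 2.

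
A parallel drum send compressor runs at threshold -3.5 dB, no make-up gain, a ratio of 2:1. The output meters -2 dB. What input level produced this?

Post-compression overshoot = -2 − (-3.5) = 1.5 dB.
Input overshoot = R × output overshoot = 3 dB → input = -3.5 + 3 = -0.5 dB.

-0.5 dB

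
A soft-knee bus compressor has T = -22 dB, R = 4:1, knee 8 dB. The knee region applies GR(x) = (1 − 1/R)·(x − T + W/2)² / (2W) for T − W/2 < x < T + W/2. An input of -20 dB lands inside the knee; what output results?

-21.6875 dB

x − T + W/2 = -20 − (-22) + 4 = 6.
GR = (1 − 1/4) × 6² / 16 = 0.75 × 36 / 16 = 1.6875 dB.
Output = -20 − 1.6875 = -21.6875 dB.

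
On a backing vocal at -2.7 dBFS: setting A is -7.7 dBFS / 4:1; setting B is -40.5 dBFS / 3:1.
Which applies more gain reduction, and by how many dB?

A: GR = 5 − 5/4 = 3.75 dB.
B: GR = 37.8 − 37.8/3 = 25.2 dB.
Difference: 21.45 dB in favour of B.

B, by 21.45 dB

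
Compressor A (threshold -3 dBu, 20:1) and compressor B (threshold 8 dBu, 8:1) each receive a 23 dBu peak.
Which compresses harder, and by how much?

A, by 11.575 dB

A: GR = 26 − 26/20 = 24.7 dB.
B: GR = 15 − 15/8 = 13.125 dB.
A applies 11.575 dB more gain reduction.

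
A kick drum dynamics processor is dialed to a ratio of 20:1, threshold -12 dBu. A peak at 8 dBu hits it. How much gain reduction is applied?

The signal is 20 dB above threshold.
After 20:1 compression the overshoot becomes 20/20 = 1 dB.
GR = overshoot in − overshoot out = 20 − 1 = 19 dB.

19 dB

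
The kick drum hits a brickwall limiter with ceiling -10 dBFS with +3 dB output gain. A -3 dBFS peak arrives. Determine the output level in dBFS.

-7 dBFS

At ∞:1, everything above -10 dBFS is held at the ceiling.
Output gain then adds 3 dB: -10 + 3 = -7 dBFS.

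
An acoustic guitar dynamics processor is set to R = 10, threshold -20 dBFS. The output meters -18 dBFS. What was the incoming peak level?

0 dBFS

Post-compression overshoot = -18 − (-20) = 2 dB.
Undo the ratio: input overshoot = 2 × 10 = 20 dB, giving input = 0 dBFS.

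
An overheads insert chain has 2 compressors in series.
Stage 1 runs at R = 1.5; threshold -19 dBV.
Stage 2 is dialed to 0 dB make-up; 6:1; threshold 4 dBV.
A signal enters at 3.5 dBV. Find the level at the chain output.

-4 dBV

Stage 1: 22.5 dB above -19 dBV, reduced 1.5:1 to 15 dB above → -4 dBV.
Stage 2: below threshold (-4 ≤ 4); passes unchanged; output -4 dBV.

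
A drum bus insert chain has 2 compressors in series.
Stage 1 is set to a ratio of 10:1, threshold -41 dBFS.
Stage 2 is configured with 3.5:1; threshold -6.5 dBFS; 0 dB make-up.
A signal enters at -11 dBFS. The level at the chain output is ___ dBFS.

Stage 1: 30 dB above -41 dBFS, reduced 10:1 to 3 dB above → -38 dBFS.
Stage 2: -38 dBFS is at or below the -6.5 dBFS threshold — no compression; output -38 dBFS.

-38 dBFS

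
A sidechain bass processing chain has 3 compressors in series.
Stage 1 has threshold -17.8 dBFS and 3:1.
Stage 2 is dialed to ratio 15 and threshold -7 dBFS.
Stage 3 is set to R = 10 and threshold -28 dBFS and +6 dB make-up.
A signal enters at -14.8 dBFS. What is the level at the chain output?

-20.88 dBFS

Stage 1: -14.8 dBFS is 3 dB over -17.8 dBFS; at 3:1 that becomes 1 dB over, giving -16.8 dBFS.
Stage 2: -16.8 dBFS is at or below the -7 dBFS threshold — no compression; output -16.8 dBFS.
Stage 3: -16.8 dBFS is 11.2 dB over -28 dBFS; at 10:1 that becomes 1.12 dB over, giving -26.88 dBFS; +6 dB make-up → -20.88 dBFS.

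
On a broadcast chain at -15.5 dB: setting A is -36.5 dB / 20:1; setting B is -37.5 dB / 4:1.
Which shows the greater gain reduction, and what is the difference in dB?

A: overshoot 21 dB → output overshoot 1.05 dB → GR 19.95 dB.
B: overshoot 22 dB → output overshoot 5.5 dB → GR 16.5 dB.
A reduces 3.45 dB more.

A, by 3.45 dB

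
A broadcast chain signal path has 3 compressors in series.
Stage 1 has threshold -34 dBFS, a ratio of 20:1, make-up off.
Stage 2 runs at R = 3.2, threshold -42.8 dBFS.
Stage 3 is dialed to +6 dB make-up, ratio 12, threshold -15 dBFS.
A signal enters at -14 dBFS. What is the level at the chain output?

Stage 1: overshoot 20 dB → 20/20 = 1 dB → -33 dBFS.
Stage 2: -33 dBFS is 9.8 dB over -42.8 dBFS; at 3.2:1 that becomes 3.0625 dB over, giving -39.7375 dBFS.
Stage 3: -39.7375 dBFS is at or below the -15 dBFS threshold — no compression; make-up brings it to -33.7375 dBFS.

-33.7375 dBFS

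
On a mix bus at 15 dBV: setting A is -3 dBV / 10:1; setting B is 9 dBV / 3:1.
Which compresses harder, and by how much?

A: GR = 18 − 18/10 = 16.2 dB.
B: GR = 6 − 6/3 = 4 dB.
A reduces 12.2 dB more.

A, by 12.2 dB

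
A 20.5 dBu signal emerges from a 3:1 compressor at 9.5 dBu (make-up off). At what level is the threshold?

4 dBu

Let T be the threshold. Output overshoot = (input overshoot)/R, so 9.5 − T = (20.5 − T)/3.
3·(9.5 − T) = 20.5 − T → 2·T = 28.5 − 20.5 = 8.
T = 8/2 = 4 dBu.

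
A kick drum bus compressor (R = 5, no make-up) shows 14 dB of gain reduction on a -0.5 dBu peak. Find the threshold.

Let T be the threshold. Output overshoot = (input overshoot)/R, so -14.5 − T = (-0.5 − T)/5.
5·(-14.5 − T) = -0.5 − T → 4·T = -72.5 − (-0.5) = -72.
T = -72/4 = -18 dBu.

-18 dBu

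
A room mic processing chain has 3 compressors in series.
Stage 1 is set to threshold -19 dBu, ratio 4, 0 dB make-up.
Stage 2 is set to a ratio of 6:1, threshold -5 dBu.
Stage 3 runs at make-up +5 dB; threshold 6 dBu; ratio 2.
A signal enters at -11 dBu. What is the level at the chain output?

Stage 1: -11 dBu is 8 dB over -19 dBu; at 4:1 that becomes 2 dB over, giving -17 dBu.
Stage 2: -17 dBu is at or below the -5 dBu threshold — no compression; output -17 dBu.
Stage 3: -17 dBu ≤ 6 dBu, so stage 3 doesn't engage; make-up brings it to -12 dBu.

-12 dBu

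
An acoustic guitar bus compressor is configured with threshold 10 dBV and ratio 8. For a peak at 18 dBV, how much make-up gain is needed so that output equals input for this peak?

Overshoot 8 dB → 8/8 = 1 dB after compression, so the compressed level is 10 + 1 = 11 dBV.
Make-up = target − compressed = 18 − 11 = 7 dB.

7 dB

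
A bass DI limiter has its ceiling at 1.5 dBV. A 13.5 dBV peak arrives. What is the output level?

1.5 dBV

The limiter clamps the peak to its 1.5 dBV ceiling.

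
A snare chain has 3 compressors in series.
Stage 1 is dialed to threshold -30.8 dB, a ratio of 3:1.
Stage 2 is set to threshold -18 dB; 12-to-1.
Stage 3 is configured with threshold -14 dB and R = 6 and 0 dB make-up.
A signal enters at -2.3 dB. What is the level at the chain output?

-21.3 dB

Stage 1: -2.3 dB is 28.5 dB over -30.8 dB; at 3:1 that becomes 9.5 dB over, giving -21.3 dB.
Stage 2: -21.3 dB is at or below the -18 dB threshold — no compression; output -21.3 dB.
Stage 3: below threshold (-21.3 ≤ -14); passes unchanged; output -21.3 dB.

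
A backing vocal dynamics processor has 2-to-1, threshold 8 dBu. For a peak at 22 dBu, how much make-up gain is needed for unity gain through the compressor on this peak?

Without make-up, output = threshold + overshoot/2 = 8 + 7 = 15 dBu.
Gap to target: 7 dB.

7 dB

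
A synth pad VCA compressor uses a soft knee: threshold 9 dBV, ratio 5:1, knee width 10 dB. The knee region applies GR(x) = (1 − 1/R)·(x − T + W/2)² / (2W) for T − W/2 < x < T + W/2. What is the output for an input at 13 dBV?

x − T + W/2 = 13 − 9 + 5 = 9.
GR = (1 − 1/5) × 9² / 20 = 0.8 × 81 / 20 = 3.24 dB.
Output = 13 − 3.24 = 9.76 dBV.

9.76 dBV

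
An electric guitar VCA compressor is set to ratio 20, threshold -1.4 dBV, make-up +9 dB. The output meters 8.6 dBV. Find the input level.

Stripping the +9 dB make-up gives -0.4 dBV at the gain stage.
Post-compression overshoot = -0.4 − (-1.4) = 1 dB.
Before 20:1 compression the overshoot was 1 × 20 = 20 dB, so input = -1.4 + 20 = 18.6 dBV.

18.6 dBV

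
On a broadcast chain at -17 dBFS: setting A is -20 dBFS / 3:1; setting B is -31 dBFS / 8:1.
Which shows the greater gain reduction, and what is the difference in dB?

B, by 10.25 dB

A: 3 dB over, compressed to 1 dB over, so 2 dB of GR.
B: 14 dB over, compressed to 1.75 dB over, so 12.25 dB of GR.
Difference: 10.25 dB in favour of B.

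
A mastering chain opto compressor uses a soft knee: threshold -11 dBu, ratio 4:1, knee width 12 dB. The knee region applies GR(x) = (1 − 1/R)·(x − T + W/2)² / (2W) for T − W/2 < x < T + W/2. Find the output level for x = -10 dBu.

x − T + W/2 = -10 − (-11) + 6 = 7.
GR = (1 − 1/4) × 7² / 24 = 0.75 × 49 / 24 = 1.53125 dB.
Output = -10 − 1.53125 = -11.53125 dBu.

-11.53125 dBu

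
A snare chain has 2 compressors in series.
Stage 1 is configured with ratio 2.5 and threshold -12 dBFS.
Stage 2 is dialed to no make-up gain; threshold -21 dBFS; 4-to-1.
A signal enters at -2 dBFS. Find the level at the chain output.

Stage 1: overshoot 10 dB → 10/2.5 = 4 dB → -8 dBFS.
Stage 2: -8 dBFS is 13 dB over -21 dBFS; at 4:1 that becomes 3.25 dB over, giving -17.75 dBFS.

-17.75 dBFS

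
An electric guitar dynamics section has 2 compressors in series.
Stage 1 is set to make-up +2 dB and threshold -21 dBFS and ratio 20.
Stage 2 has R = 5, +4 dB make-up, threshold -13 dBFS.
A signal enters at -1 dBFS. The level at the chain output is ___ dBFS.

Stage 1: 20 dB above -21 dBFS, reduced 20:1 to 1 dB above → -20 dBFS; +2 dB make-up → -18 dBFS.
Stage 2: below threshold (-18 ≤ -13); passes unchanged; make-up brings it to -14 dBFS.

-14 dBFS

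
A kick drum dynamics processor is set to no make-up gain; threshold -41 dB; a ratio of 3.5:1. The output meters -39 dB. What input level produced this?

-34 dB

The compressed level sits -39 − (-41) = 2 dB over threshold.
Input overshoot = R × output overshoot = 7 dB → input = -41 + 7 = -34 dB.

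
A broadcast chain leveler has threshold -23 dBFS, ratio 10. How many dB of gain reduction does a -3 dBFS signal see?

18 dB

The signal is 20 dB above threshold.
At 10:1, output sits 20/10 = 2 dB above threshold.
GR = overshoot in − overshoot out = 20 − 2 = 18 dB.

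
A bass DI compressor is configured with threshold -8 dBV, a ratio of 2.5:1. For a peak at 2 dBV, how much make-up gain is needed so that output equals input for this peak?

6 dB

The peak compresses to -8 + 10/2.5 = -4 dBV.
To reach 2 dBV requires 2 − (-4) = 6 dB of make-up.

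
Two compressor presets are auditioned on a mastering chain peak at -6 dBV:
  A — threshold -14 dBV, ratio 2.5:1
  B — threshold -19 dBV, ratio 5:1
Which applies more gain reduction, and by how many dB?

B, by 5.6 dB

A: 8 dB over, compressed to 3.2 dB over, so 4.8 dB of GR.
B: 13 dB over, compressed to 2.6 dB over, so 10.4 dB of GR.
Difference: 5.6 dB in favour of B.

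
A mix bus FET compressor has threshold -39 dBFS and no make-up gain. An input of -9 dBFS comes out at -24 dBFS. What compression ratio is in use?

2:1

Input overshoot = -9 − (-39) = 30 dB; output overshoot = -24 − (-39) = 15 dB.
Ratio = 30 / 15 = 2.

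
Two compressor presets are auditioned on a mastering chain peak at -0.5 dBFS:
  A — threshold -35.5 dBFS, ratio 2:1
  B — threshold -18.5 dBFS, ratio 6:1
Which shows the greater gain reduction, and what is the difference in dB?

A: 35 dB over, compressed to 17.5 dB over, so 17.5 dB of GR.
B: 18 dB over, compressed to 3 dB over, so 15 dB of GR.
A applies 2.5 dB more gain reduction.

A, by 2.5 dB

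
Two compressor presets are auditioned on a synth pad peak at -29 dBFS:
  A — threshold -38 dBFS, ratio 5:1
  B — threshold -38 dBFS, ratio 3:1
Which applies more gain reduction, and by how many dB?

A, by 1.2 dB

A: 9 dB over, compressed to 1.8 dB over, so 7.2 dB of GR.
B: 9 dB over, compressed to 3 dB over, so 6 dB of GR.
A applies 1.2 dB more gain reduction.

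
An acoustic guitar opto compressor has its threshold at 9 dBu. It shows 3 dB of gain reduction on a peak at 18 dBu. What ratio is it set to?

Input overshoot = 18 − 9 = 9 dB.
Output overshoot = 9 − 3 = 6 dB.
Ratio = input overshoot / output overshoot = 9 / 6 = 1.5.

1.5:1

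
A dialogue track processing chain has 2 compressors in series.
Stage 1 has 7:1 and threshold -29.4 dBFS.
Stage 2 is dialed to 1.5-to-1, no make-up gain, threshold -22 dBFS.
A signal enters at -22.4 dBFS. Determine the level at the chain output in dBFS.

-28.4 dBFS

Stage 1: 7 dB above -29.4 dBFS, reduced 7:1 to 1 dB above → -28.4 dBFS.
Stage 2: -28.4 dBFS ≤ -22 dBFS, so stage 2 doesn't engage; output -28.4 dBFS.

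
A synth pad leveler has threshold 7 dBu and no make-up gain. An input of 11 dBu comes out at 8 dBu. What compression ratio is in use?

Input overshoot = 11 − 7 = 4 dB; output overshoot = 8 − 7 = 1 dB.
Ratio = 4 / 1 = 4.

4:1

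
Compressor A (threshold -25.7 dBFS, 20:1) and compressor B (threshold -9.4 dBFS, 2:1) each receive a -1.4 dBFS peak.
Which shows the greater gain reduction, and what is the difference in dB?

A: GR = 24.3 − 24.3/20 = 23.085 dB.
B: GR = 8 − 8/2 = 4 dB.
A applies 19.085 dB more gain reduction.

A, by 19.085 dB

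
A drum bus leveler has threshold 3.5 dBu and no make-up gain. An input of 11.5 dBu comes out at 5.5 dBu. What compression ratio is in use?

Input overshoot = 11.5 − 3.5 = 8 dB; output overshoot = 5.5 − 3.5 = 2 dB.
Ratio = 8 / 2 = 4.

4:1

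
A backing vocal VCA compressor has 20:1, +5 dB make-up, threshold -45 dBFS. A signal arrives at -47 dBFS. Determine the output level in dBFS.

-47 dBFS is 2 dB below the -45 dBFS threshold, so no gain reduction is applied.
Make-up gain adds 5 dB: -47 + 5 = -42 dBFS.

-42 dBFS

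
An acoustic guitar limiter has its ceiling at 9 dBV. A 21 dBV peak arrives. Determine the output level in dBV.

9 dBV

At ∞:1, everything above 9 dBV is held at the ceiling.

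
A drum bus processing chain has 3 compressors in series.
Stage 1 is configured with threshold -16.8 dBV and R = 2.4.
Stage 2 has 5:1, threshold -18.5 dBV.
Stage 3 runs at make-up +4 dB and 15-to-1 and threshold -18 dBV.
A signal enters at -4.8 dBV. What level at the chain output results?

Stage 1: overshoot 12 dB → 12/2.4 = 5 dB → -11.8 dBV.
Stage 2: -11.8 dBV is 6.7 dB over -18.5 dBV; at 5:1 that becomes 1.34 dB over, giving -17.16 dBV.
Stage 3: 0.84 dB above -18 dBV, reduced 15:1 to 0.056 dB above → -17.944 dBV; +4 dB make-up → -13.944 dBV.

-13.944 dBV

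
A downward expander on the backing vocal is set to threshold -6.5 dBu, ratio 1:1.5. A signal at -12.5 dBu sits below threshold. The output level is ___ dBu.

-15.5 dBu

Below threshold, a 1:1.5 expander applies gain = (1.5−1)×(T − x) of attenuation.
(1.5−1) × 6 = 3 dB, so output = -12.5 − 3 = -15.5 dBu.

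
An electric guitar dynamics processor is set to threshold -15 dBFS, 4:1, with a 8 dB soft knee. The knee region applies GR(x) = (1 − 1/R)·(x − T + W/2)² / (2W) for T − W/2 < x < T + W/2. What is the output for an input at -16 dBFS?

-16.421875 dBFS

x − T + W/2 = -16 − (-15) + 4 = 3.
GR = (1 − 1/4) × 3² / 16 = 0.75 × 9 / 16 = 0.421875 dB.
Output = -16 − 0.421875 = -16.421875 dBFS.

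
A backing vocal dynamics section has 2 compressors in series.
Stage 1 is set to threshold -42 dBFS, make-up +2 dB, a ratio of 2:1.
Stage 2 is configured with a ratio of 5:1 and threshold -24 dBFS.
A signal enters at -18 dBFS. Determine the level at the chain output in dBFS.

Stage 1: overshoot 24 dB → 24/2 = 12 dB → -30 dBFS; +2 dB make-up → -28 dBFS.
Stage 2: below threshold (-28 ≤ -24); passes unchanged; output -28 dBFS.

-28 dBFS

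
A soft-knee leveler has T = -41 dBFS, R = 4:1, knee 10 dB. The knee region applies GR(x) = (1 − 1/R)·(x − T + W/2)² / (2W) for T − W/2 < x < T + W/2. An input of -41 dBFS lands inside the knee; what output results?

x − T + W/2 = -41 − (-41) + 5 = 5.
GR = (1 − 1/4) × 5² / 20 = 0.75 × 25 / 20 = 0.9375 dB.
Output = -41 − 0.9375 = -41.9375 dBFS.

-41.9375 dBFS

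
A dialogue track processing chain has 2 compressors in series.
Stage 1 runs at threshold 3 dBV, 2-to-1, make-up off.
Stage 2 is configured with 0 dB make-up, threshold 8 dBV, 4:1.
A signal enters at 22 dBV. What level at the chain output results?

9.125 dBV

Stage 1: 19 dB above 3 dBV, reduced 2:1 to 9.5 dB above → 12.5 dBV.
Stage 2: 12.5 dBV is 4.5 dB over 8 dBV; at 4:1 that becomes 1.125 dB over, giving 9.125 dBV.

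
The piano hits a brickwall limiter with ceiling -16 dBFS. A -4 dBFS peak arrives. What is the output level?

-16 dBFS

A brickwall limiter is an ∞:1 compressor: any input above the ceiling is clamped to -16 dBFS.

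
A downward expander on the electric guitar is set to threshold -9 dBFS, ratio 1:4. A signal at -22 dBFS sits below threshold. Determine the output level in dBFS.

-61 dBFS

Below threshold, a 1:4 expander applies gain = (4−1)×(T − x) of attenuation.
(4−1) × 13 = 39 dB, so output = -22 − 39 = -61 dBFS.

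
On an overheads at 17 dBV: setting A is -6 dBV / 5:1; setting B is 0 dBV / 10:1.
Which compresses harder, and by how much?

A, by 3.1 dB

A: 23 dB over, compressed to 4.6 dB over, so 18.4 dB of GR.
B: 17 dB over, compressed to 1.7 dB over, so 15.3 dB of GR.
Difference: 3.1 dB in favour of A.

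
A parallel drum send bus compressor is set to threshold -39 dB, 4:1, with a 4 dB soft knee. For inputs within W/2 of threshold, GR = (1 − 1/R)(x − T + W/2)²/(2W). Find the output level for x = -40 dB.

x − T + W/2 = -40 − (-39) + 2 = 1.
GR = (1 − 1/4) × 1² / 8 = 0.75 × 1 / 8 = 0.09375 dB.
Output = -40 − 0.09375 = -40.09375 dB.

-40.09375 dB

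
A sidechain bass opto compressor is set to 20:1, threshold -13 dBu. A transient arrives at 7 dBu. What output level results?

-12 dBu

7 dBu sits 20 dB over threshold.
At 20:1 the overshoot is divided by 20, leaving 1 dB above threshold.
So the level is -13 + 1 = -12 dBu.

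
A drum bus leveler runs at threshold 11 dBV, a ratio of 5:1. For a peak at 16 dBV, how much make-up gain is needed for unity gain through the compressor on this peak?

The peak compresses to 11 + 5/5 = 12 dBV.
To reach 16 dBV requires 16 − 12 = 4 dB of make-up.

4 dB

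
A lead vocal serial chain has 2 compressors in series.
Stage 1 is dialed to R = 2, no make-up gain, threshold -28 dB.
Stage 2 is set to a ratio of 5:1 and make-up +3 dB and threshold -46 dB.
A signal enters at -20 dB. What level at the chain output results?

-38.6 dB

Stage 1: 8 dB above -28 dB, reduced 2:1 to 4 dB above → -24 dB.
Stage 2: -24 dB is 22 dB over -46 dB; at 5:1 that becomes 4.4 dB over, giving -41.6 dB; +3 dB make-up → -38.6 dB.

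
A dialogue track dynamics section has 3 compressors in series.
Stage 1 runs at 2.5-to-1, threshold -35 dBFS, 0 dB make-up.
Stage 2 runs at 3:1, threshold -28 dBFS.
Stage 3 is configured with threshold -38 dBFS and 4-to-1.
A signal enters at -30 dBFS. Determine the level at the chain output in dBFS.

-36.75 dBFS

Stage 1: 5 dB above -35 dBFS, reduced 2.5:1 to 2 dB above → -33 dBFS.
Stage 2: -33 dBFS ≤ -28 dBFS, so stage 2 doesn't engage; output -33 dBFS.
Stage 3: -33 dBFS is 5 dB over -38 dBFS; at 4:1 that becomes 1.25 dB over, giving -36.75 dBFS.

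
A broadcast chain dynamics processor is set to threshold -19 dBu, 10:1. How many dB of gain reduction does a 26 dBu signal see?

26 dBu exceeds the threshold by 45 dB.
At 10:1, output sits 45/10 = 4.5 dB above threshold.
Gain reduction = 45 − 4.5 = 40.5 dB.

40.5 dB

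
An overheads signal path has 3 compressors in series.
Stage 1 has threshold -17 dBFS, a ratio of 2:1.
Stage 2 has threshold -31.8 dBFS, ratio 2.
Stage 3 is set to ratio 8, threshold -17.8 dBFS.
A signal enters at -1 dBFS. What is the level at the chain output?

Stage 1: 16 dB above -17 dBFS, reduced 2:1 to 8 dB above → -9 dBFS.
Stage 2: 22.8 dB above -31.8 dBFS, reduced 2:1 to 11.4 dB above → -20.4 dBFS.
Stage 3: -20.4 dBFS is at or below the -17.8 dBFS threshold — no compression; output -20.4 dBFS.

-20.4 dBFS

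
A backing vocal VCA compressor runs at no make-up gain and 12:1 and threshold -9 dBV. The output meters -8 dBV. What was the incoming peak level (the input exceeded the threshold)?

The compressed level sits -8 − (-9) = 1 dB over threshold.
Before 12:1 compression the overshoot was 1 × 12 = 12 dB, so input = -9 + 12 = 3 dBV.

3 dBV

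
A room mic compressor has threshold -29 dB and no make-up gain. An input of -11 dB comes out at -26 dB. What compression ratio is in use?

6:1

Input overshoot = -11 − (-29) = 18 dB; output overshoot = -26 − (-29) = 3 dB.
Ratio = 18 / 3 = 6.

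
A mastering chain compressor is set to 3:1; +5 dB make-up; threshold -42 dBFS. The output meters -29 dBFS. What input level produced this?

-18 dBFS

Stripping the +5 dB make-up gives -34 dBFS at the gain stage.
That's 8 dB above the -42 dBFS threshold.
Before 3:1 compression the overshoot was 8 × 3 = 24 dB, so input = -42 + 24 = -18 dBFS.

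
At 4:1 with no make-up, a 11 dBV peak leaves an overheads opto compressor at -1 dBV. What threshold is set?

-5 dBV

Let T be the threshold. Output overshoot = (input overshoot)/R, so -1 − T = (11 − T)/4.
4·(-1 − T) = 11 − T → 3·T = -4 − 11 = -15.
T = -15/3 = -5 dBV.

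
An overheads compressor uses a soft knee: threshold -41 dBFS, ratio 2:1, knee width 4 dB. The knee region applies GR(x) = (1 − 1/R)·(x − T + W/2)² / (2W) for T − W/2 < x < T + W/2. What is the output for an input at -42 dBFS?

-42.0625 dBFS

x − T + W/2 = -42 − (-41) + 2 = 1.
GR = (1 − 1/2) × 1² / 8 = 0.5 × 1 / 8 = 0.0625 dB.
Output = -42 − 0.0625 = -42.0625 dBFS.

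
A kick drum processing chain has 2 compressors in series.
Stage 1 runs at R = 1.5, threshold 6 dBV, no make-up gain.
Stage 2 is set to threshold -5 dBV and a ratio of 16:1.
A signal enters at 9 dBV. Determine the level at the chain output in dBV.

-4.1875 dBV

Stage 1: 9 dBV is 3 dB over 6 dBV; at 1.5:1 that becomes 2 dB over, giving 8 dBV.
Stage 2: overshoot 13 dB → 13/16 = 0.8125 dB → -4.1875 dBV.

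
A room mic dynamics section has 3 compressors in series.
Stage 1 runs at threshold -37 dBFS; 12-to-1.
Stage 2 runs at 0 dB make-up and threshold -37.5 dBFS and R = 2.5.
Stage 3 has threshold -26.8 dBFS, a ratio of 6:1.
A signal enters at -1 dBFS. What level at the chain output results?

Stage 1: 36 dB above -37 dBFS, reduced 12:1 to 3 dB above → -34 dBFS.
Stage 2: overshoot 3.5 dB → 3.5/2.5 = 1.4 dB → -36.1 dBFS.
Stage 3: below threshold (-36.1 ≤ -26.8); passes unchanged; output -36.1 dBFS.

-36.1 dBFS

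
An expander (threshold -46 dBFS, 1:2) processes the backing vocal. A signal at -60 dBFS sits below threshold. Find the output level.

-74 dBFS

The input is 14 dB below the -46 dBFS threshold.
A 1:2 expander multiplies undershoot by 2: 14 × 2 = 28 dB below threshold.
Output = -46 − 28 = -74 dBFS.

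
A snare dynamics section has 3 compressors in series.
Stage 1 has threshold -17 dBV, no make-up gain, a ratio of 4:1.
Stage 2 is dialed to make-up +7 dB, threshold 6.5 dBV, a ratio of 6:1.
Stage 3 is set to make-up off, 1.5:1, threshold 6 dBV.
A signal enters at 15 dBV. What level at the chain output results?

-2 dBV

Stage 1: 32 dB above -17 dBV, reduced 4:1 to 8 dB above → -9 dBV.
Stage 2: -9 dBV is at or below the 6.5 dBV threshold — no compression; make-up brings it to -2 dBV.
Stage 3: -2 dBV ≤ 6 dBV, so stage 3 doesn't engage; output -2 dBV.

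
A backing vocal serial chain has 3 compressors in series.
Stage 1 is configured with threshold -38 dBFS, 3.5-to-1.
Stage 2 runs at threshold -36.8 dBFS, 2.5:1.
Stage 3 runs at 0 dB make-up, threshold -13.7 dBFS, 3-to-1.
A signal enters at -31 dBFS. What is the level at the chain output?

-36.48 dBFS

Stage 1: overshoot 7 dB → 7/3.5 = 2 dB → -36 dBFS.
Stage 2: 0.8 dB above -36.8 dBFS, reduced 2.5:1 to 0.32 dB above → -36.48 dBFS.
Stage 3: -36.48 dBFS is at or below the -13.7 dBFS threshold — no compression; output -36.48 dBFS.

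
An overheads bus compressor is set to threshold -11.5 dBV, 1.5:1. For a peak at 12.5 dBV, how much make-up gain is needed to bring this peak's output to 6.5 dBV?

2 dB

Without make-up, output = threshold + overshoot/1.5 = -11.5 + 16 = 4.5 dBV.
Gap to target: 2 dB.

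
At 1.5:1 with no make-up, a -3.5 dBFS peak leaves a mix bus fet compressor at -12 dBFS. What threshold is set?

Let T be the threshold. Output overshoot = (input overshoot)/R, so -12 − T = (-3.5 − T)/1.5.
1.5·(-12 − T) = -3.5 − T → 0.5·T = -18 − (-3.5) = -14.5.
T = -14.5/0.5 = -29 dBFS.

-29 dBFS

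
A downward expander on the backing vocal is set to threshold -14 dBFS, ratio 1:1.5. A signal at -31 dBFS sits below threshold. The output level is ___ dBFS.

Below threshold, a 1:1.5 expander applies gain = (1.5−1)×(T − x) of attenuation.
(1.5−1) × 17 = 8.5 dB, so output = -31 − 8.5 = -39.5 dBFS.

-39.5 dBFS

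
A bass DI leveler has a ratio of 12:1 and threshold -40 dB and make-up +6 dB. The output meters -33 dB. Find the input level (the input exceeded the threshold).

-28 dB

Before make-up, the level was -33 − 6 = -39 dB.
The compressed level sits -39 − (-40) = 1 dB over threshold.
Undo the ratio: input overshoot = 1 × 12 = 12 dB, giving input = -28 dB.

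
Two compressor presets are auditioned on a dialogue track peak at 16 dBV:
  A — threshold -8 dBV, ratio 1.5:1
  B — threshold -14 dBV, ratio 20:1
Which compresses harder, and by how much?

A: 24 dB over, compressed to 16 dB over, so 8 dB of GR.
B: 30 dB over, compressed to 1.5 dB over, so 28.5 dB of GR.
B reduces 20.5 dB more.

B, by 20.5 dB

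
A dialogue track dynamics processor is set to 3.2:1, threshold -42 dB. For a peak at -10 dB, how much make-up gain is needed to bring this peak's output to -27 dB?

Without make-up, output = threshold + overshoot/3.2 = -42 + 10 = -32 dB.
Gap to target: 5 dB.

5 dB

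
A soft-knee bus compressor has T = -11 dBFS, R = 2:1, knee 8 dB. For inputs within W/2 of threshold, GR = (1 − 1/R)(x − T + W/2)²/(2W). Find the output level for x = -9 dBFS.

x − T + W/2 = -9 − (-11) + 4 = 6.
GR = (1 − 1/2) × 6² / 16 = 0.5 × 36 / 16 = 1.125 dB.
Output = -9 − 1.125 = -10.125 dBFS.

-10.125 dBFS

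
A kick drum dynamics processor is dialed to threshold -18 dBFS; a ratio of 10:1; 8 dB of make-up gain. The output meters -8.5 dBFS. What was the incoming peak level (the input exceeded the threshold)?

-3 dBFS

Remove make-up: -8.5 − 8 = -16.5 dBFS.
The compressed level sits -16.5 − (-18) = 1.5 dB over threshold.
Input overshoot = R × output overshoot = 15 dB → input = -18 + 15 = -3 dBFS.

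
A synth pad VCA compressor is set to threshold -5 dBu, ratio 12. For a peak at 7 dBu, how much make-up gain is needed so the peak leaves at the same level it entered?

The peak compresses to -5 + 12/12 = -4 dBu.
To reach 7 dBu requires 7 − (-4) = 11 dB of make-up.

11 dB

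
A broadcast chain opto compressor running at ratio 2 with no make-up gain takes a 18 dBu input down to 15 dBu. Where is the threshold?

Gain reduction = 18 − 15 = 3 dB; output overshoot = GR / (R − 1) = 3 / 1 = 3 dB.
Threshold = output − output overshoot = 15 − 3 = 12 dBu.

12 dBu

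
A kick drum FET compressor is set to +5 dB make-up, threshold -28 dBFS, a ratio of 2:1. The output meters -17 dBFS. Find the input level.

-16 dBFS

Stripping the +5 dB make-up gives -22 dBFS at the gain stage.
Post-compression overshoot = -22 − (-28) = 6 dB.
Before 2:1 compression the overshoot was 6 × 2 = 12 dB, so input = -28 + 12 = -16 dBFS.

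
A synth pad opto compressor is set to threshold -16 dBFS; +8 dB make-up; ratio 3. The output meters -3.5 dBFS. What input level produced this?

-2.5 dBFS

Before make-up, the level was -3.5 − 8 = -11.5 dBFS.
Post-compression overshoot = -11.5 − (-16) = 4.5 dB.
Input overshoot = R × output overshoot = 13.5 dB → input = -16 + 13.5 = -2.5 dBFS.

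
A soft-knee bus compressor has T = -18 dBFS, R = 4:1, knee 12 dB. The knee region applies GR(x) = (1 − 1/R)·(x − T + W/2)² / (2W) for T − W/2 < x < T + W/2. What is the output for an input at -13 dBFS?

x − T + W/2 = -13 − (-18) + 6 = 11.
GR = (1 − 1/4) × 11² / 24 = 0.75 × 121 / 24 = 3.78125 dB.
Output = -13 − 3.78125 = -16.78125 dBFS.

-16.78125 dBFS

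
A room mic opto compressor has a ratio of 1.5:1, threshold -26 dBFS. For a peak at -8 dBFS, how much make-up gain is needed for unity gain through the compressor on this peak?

6 dB

The peak compresses to -26 + 18/1.5 = -14 dBFS.
To reach -8 dBFS requires -8 − (-14) = 6 dB of make-up.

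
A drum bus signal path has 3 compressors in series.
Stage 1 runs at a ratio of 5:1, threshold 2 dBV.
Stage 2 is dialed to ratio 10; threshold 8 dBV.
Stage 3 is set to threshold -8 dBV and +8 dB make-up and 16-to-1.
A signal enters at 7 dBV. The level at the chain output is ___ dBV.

0.6875 dBV

Stage 1: 5 dB above 2 dBV, reduced 5:1 to 1 dB above → 3 dBV.
Stage 2: 3 dBV is at or below the 8 dBV threshold — no compression; output 3 dBV.
Stage 3: 11 dB above -8 dBV, reduced 16:1 to 0.6875 dB above → -7.3125 dBV; +8 dB make-up → 0.6875 dBV.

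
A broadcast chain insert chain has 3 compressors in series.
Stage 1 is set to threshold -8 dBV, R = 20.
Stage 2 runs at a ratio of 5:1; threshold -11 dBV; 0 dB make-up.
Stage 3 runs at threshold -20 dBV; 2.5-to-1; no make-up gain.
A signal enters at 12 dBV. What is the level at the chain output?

-16.08 dBV

Stage 1: overshoot 20 dB → 20/20 = 1 dB → -7 dBV.
Stage 2: -7 dBV is 4 dB over -11 dBV; at 5:1 that becomes 0.8 dB over, giving -10.2 dBV.
Stage 3: -10.2 dBV is 9.8 dB over -20 dBV; at 2.5:1 that becomes 3.92 dB over, giving -16.08 dBV.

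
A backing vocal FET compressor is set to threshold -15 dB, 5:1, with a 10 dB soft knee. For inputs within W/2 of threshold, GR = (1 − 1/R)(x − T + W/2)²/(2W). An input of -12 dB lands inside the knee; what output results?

-14.56 dB

x − T + W/2 = -12 − (-15) + 5 = 8.
GR = (1 − 1/5) × 8² / 20 = 0.8 × 64 / 20 = 2.56 dB.
Output = -12 − 2.56 = -14.56 dB.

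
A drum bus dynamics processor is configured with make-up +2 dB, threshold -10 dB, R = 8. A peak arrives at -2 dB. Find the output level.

-7 dB

-2 dB sits 8 dB over threshold.
The 8 dB excess becomes 1 dB after 8:1 reduction.
Output = -10 + 1 = -9 dB; make-up adds 2 dB, giving -7 dB.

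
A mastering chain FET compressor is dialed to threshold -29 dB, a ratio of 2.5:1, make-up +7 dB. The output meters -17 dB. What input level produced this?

Stripping the +7 dB make-up gives -24 dB at the gain stage.
Post-compression overshoot = -24 − (-29) = 5 dB.
Input overshoot = R × output overshoot = 12.5 dB → input = -29 + 12.5 = -16.5 dB.

-16.5 dB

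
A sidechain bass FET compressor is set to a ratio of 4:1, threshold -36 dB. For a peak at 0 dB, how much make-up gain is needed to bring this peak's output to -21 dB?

6 dB

The peak compresses to -36 + 36/4 = -27 dB.
To reach -21 dB requires -21 − (-27) = 6 dB of make-up.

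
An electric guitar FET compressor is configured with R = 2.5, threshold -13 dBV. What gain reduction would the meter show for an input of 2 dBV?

9 dB

2 dBV exceeds the threshold by 15 dB.
At 2.5:1, output sits 15/2.5 = 6 dB above threshold.
Gain reduction = 15 − 6 = 9 dB.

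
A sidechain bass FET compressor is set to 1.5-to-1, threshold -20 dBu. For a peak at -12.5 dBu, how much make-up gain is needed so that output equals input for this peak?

2.5 dB

Without make-up, output = threshold + overshoot/1.5 = -20 + 5 = -15 dBu.
Gap to target: 2.5 dB.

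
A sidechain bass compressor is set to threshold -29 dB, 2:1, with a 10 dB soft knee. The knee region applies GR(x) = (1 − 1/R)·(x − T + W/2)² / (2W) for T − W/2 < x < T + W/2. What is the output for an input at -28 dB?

x − T + W/2 = -28 − (-29) + 5 = 6.
GR = (1 − 1/2) × 6² / 20 = 0.5 × 36 / 20 = 0.9 dB.
Output = -28 − 0.9 = -28.9 dB.

-28.9 dB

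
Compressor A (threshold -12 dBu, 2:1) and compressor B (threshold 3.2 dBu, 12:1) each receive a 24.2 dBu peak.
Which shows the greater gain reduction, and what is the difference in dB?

B, by 1.15 dB

A: 36.2 dB over, compressed to 18.1 dB over, so 18.1 dB of GR.
B: 21 dB over, compressed to 1.75 dB over, so 19.25 dB of GR.
B applies 1.15 dB more gain reduction.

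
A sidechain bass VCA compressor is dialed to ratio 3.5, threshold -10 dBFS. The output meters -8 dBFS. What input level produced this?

The compressed level sits -8 − (-10) = 2 dB over threshold.
Undo the ratio: input overshoot = 2 × 3.5 = 7 dB, giving input = -3 dBFS.

-3 dBFS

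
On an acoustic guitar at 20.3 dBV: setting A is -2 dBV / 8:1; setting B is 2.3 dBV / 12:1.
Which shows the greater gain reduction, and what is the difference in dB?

A, by 3.0125 dB

A: overshoot 22.3 dB → output overshoot 2.7875 dB → GR 19.5125 dB.
B: overshoot 18 dB → output overshoot 1.5 dB → GR 16.5 dB.
A reduces 3.0125 dB more.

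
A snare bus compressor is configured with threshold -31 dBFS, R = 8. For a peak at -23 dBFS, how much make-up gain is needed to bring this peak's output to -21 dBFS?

9 dB

Overshoot 8 dB → 8/8 = 1 dB after compression, so the compressed level is -31 + 1 = -30 dBFS.
Make-up = target − compressed = -21 − (-30) = 9 dB.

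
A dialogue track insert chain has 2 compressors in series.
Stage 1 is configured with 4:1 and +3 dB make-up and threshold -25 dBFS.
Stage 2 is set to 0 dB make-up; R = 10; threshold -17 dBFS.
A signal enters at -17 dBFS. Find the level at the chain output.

Stage 1: overshoot 8 dB → 8/4 = 2 dB → -23 dBFS; +3 dB make-up → -20 dBFS.
Stage 2: below threshold (-20 ≤ -17); passes unchanged; output -20 dBFS.

-20 dBFS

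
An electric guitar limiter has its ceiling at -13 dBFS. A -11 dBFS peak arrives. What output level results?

The limiter clamps the peak to its -13 dBFS ceiling.

-13 dBFS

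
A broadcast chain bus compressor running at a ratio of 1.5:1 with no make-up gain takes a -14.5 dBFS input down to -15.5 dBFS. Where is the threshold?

-17.5 dBFS

Let T be the threshold. Output overshoot = (input overshoot)/R, so -15.5 − T = (-14.5 − T)/1.5.
1.5·(-15.5 − T) = -14.5 − T → 0.5·T = -23.25 − (-14.5) = -8.75.
T = -8.75/0.5 = -17.5 dBFS.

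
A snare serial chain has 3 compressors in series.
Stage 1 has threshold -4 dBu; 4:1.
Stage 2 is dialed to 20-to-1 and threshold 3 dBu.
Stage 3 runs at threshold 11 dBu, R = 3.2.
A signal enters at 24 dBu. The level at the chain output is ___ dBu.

3 dBu

Stage 1: 28 dB above -4 dBu, reduced 4:1 to 7 dB above → 3 dBu.
Stage 2: 3 dBu ≤ 3 dBu, so stage 2 doesn't engage; output 3 dBu.
Stage 3: 3 dBu is at or below the 11 dBu threshold — no compression; output 3 dBu.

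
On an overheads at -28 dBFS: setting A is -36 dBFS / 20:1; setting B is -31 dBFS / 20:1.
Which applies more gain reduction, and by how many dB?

A: GR = 8 − 8/20 = 7.6 dB.
B: GR = 3 − 3/20 = 2.85 dB.
A applies 4.75 dB more gain reduction.

A, by 4.75 dB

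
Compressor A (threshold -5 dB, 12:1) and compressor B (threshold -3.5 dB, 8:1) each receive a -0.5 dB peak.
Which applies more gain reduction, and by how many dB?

A: 4.5 dB over, compressed to 0.375 dB over, so 4.125 dB of GR.
B: 3 dB over, compressed to 0.375 dB over, so 2.625 dB of GR.
Difference: 1.5 dB in favour of A.

A, by 1.5 dB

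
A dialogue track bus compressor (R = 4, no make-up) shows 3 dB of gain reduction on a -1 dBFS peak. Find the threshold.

-5 dBFS

Let T be the threshold. Output overshoot = (input overshoot)/R, so -4 − T = (-1 − T)/4.
4·(-4 − T) = -1 − T → 3·T = -16 − (-1) = -15.
T = -15/3 = -5 dBFS.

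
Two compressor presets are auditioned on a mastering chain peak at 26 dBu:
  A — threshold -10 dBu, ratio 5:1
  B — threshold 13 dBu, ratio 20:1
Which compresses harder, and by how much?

A: GR = 36 − 36/5 = 28.8 dB.
B: GR = 13 − 13/20 = 12.35 dB.
A reduces 16.45 dB more.

A, by 16.45 dB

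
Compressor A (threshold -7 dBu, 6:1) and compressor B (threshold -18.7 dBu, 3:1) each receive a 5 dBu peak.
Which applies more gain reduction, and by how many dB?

A: overshoot 12 dB → output overshoot 2 dB → GR 10 dB.
B: overshoot 23.7 dB → output overshoot 7.9 dB → GR 15.8 dB.
Difference: 5.8 dB in favour of B.

B, by 5.8 dB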